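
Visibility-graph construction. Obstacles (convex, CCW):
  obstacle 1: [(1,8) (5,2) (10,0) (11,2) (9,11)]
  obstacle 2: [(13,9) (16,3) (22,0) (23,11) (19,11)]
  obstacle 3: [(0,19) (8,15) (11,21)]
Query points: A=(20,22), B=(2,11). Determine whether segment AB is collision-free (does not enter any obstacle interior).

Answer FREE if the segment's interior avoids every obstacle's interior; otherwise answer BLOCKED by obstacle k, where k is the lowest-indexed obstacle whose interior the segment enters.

FREE

Obstacle 1 [(1,8) (5,2) (10,0) (11,2) (9,11)]:
  edge (1,8)–(5,2): clear
  edge (5,2)–(10,0): clear
  edge (10,0)–(11,2): clear
  edge (11,2)–(9,11): clear
  edge (9,11)–(1,8): clear
  midpoint (11,33/2) outside
  → clear
Obstacle 2 [(13,9) (16,3) (22,0) (23,11) (19,11)]:
  edge (13,9)–(16,3): clear
  edge (16,3)–(22,0): clear
  edge (22,0)–(23,11): clear
  edge (23,11)–(19,11): clear
  edge (19,11)–(13,9): clear
  midpoint (11,33/2) outside
  → clear
Obstacle 3 [(0,19) (8,15) (11,21)]:
  edge (0,19)–(8,15): clear
  edge (8,15)–(11,21): clear
  edge (11,21)–(0,19): clear
  midpoint (11,33/2) outside
  → clear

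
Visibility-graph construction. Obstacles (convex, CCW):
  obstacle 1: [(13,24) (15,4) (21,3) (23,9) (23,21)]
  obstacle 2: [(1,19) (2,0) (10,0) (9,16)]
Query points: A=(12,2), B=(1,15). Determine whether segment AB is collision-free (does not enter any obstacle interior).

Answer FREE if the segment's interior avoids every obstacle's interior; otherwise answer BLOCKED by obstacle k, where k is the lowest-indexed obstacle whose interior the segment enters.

BLOCKED by obstacle 2

Obstacle 1 [(13,24) (15,4) (21,3) (23,9) (23,21)]:
  edge (13,24)–(15,4): clear
  edge (15,4)–(21,3): clear
  edge (21,3)–(23,9): clear
  edge (23,9)–(23,21): clear
  edge (23,21)–(13,24): clear
  midpoint (13/2,17/2) outside
  → clear
Obstacle 2 [(1,19) (2,0) (10,0) (9,16)]:
  edge (1,19)–(2,0): crosses AB
  edge (2,0)–(10,0): clear
  edge (10,0)–(9,16): crosses AB
  edge (9,16)–(1,19): clear
  → BLOCKED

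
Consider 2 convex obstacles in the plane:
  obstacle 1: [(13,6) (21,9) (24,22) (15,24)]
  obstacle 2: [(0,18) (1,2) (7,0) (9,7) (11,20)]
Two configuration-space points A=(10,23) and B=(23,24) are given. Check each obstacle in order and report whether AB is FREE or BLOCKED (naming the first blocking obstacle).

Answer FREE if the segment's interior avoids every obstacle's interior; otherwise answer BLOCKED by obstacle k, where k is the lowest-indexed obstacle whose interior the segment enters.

BLOCKED by obstacle 1

Obstacle 1 [(13,6) (21,9) (24,22) (15,24)]:
  edge (13,6)–(21,9): clear
  edge (21,9)–(24,22): clear
  edge (24,22)–(15,24): crosses AB
  edge (15,24)–(13,6): crosses AB
  → BLOCKED
Obstacle 2 [(0,18) (1,2) (7,0) (9,7) (11,20)]:
  edge (0,18)–(1,2): clear
  edge (1,2)–(7,0): clear
  edge (7,0)–(9,7): clear
  edge (9,7)–(11,20): clear
  edge (11,20)–(0,18): clear
  midpoint (33/2,47/2) outside
  → clear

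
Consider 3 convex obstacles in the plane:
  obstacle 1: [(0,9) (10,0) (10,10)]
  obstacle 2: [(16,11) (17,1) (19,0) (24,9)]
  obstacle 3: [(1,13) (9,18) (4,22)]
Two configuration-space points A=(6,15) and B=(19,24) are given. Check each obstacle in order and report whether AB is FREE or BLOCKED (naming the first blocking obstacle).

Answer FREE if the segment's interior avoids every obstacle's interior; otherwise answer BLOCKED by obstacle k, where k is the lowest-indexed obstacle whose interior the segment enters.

FREE

Obstacle 1 [(0,9) (10,0) (10,10)]:
  edge (0,9)–(10,0): clear
  edge (10,0)–(10,10): clear
  edge (10,10)–(0,9): clear
  midpoint (25/2,39/2) outside
  → clear
Obstacle 2 [(16,11) (17,1) (19,0) (24,9)]:
  edge (16,11)–(17,1): clear
  edge (17,1)–(19,0): clear
  edge (19,0)–(24,9): clear
  edge (24,9)–(16,11): clear
  midpoint (25/2,39/2) outside
  → clear
Obstacle 3 [(1,13) (9,18) (4,22)]:
  edge (1,13)–(9,18): clear
  edge (9,18)–(4,22): clear
  edge (4,22)–(1,13): clear
  midpoint (25/2,39/2) outside
  → clear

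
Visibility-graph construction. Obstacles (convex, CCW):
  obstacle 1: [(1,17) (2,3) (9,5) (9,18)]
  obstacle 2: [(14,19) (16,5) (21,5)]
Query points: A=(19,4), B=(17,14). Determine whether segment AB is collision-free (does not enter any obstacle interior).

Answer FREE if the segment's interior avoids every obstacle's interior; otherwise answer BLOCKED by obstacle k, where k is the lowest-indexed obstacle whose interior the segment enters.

Obstacle 1 [(1,17) (2,3) (9,5) (9,18)]:
  edge (1,17)–(2,3): clear
  edge (2,3)–(9,5): clear
  edge (9,5)–(9,18): clear
  edge (9,18)–(1,17): clear
  midpoint (18,9) outside
  → clear
Obstacle 2 [(14,19) (16,5) (21,5)]:
  edge (14,19)–(16,5): clear
  edge (16,5)–(21,5): crosses AB
  edge (21,5)–(14,19): crosses AB
  → BLOCKED

BLOCKED by obstacle 2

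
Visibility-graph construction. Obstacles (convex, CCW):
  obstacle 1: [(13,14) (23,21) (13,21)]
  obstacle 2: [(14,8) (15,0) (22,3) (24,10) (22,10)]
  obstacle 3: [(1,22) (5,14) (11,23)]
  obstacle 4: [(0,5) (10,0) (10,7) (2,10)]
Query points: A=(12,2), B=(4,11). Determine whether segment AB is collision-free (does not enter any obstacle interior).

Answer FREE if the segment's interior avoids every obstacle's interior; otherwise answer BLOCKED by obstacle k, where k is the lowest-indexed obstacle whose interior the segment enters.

Obstacle 1 [(13,14) (23,21) (13,21)]:
  edge (13,14)–(23,21): clear
  edge (23,21)–(13,21): clear
  edge (13,21)–(13,14): clear
  midpoint (8,13/2) outside
  → clear
Obstacle 2 [(14,8) (15,0) (22,3) (24,10) (22,10)]:
  edge (14,8)–(15,0): clear
  edge (15,0)–(22,3): clear
  edge (22,3)–(24,10): clear
  edge (24,10)–(22,10): clear
  edge (22,10)–(14,8): clear
  midpoint (8,13/2) outside
  → clear
Obstacle 3 [(1,22) (5,14) (11,23)]:
  edge (1,22)–(5,14): clear
  edge (5,14)–(11,23): clear
  edge (11,23)–(1,22): clear
  midpoint (8,13/2) outside
  → clear
Obstacle 4 [(0,5) (10,0) (10,7) (2,10)]:
  edge (0,5)–(10,0): clear
  edge (10,0)–(10,7): crosses AB
  edge (10,7)–(2,10): crosses AB
  edge (2,10)–(0,5): clear
  → BLOCKED

BLOCKED by obstacle 4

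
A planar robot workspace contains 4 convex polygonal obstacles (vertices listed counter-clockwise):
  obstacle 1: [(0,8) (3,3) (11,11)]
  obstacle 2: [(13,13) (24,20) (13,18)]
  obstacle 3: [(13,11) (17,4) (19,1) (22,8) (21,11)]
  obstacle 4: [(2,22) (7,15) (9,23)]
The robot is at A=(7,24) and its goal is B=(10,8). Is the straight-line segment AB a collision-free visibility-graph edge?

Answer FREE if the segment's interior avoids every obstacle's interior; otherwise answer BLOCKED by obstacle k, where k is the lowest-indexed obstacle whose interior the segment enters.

BLOCKED by obstacle 1

Obstacle 1 [(0,8) (3,3) (11,11)]:
  edge (0,8)–(3,3): clear
  edge (3,3)–(11,11): crosses AB
  edge (11,11)–(0,8): crosses AB
  → BLOCKED
Obstacle 2 [(13,13) (24,20) (13,18)]:
  edge (13,13)–(24,20): clear
  edge (24,20)–(13,18): clear
  edge (13,18)–(13,13): clear
  midpoint (17/2,16) outside
  → clear
Obstacle 3 [(13,11) (17,4) (19,1) (22,8) (21,11)]:
  edge (13,11)–(17,4): clear
  edge (17,4)–(19,1): clear
  edge (19,1)–(22,8): clear
  edge (22,8)–(21,11): clear
  edge (21,11)–(13,11): clear
  midpoint (17/2,16) outside
  → clear
Obstacle 4 [(2,22) (7,15) (9,23)]:
  edge (2,22)–(7,15): clear
  edge (7,15)–(9,23): crosses AB
  edge (9,23)–(2,22): crosses AB
  → BLOCKED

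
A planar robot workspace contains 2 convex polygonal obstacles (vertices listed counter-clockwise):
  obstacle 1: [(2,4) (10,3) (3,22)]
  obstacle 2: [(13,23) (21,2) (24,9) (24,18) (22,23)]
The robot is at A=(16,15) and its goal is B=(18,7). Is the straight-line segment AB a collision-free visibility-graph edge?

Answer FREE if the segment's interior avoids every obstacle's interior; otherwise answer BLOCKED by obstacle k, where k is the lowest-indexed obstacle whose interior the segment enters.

FREE

Obstacle 1 [(2,4) (10,3) (3,22)]:
  edge (2,4)–(10,3): clear
  edge (10,3)–(3,22): clear
  edge (3,22)–(2,4): clear
  midpoint (17,11) outside
  → clear
Obstacle 2 [(13,23) (21,2) (24,9) (24,18) (22,23)]:
  edge (13,23)–(21,2): clear
  edge (21,2)–(24,9): clear
  edge (24,9)–(24,18): clear
  edge (24,18)–(22,23): clear
  edge (22,23)–(13,23): clear
  midpoint (17,11) outside
  → clear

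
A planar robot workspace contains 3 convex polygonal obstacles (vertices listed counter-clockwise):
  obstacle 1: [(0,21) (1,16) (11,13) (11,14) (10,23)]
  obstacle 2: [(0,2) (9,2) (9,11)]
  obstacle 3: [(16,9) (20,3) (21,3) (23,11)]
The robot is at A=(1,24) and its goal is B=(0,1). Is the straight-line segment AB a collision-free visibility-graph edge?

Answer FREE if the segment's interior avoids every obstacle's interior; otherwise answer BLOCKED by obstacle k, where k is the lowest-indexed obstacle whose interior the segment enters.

Obstacle 1 [(0,21) (1,16) (11,13) (11,14) (10,23)]:
  edge (0,21)–(1,16): crosses AB
  edge (1,16)–(11,13): clear
  edge (11,13)–(11,14): clear
  edge (11,14)–(10,23): clear
  edge (10,23)–(0,21): crosses AB
  → BLOCKED
Obstacle 2 [(0,2) (9,2) (9,11)]:
  edge (0,2)–(9,2): crosses AB
  edge (9,2)–(9,11): clear
  edge (9,11)–(0,2): crosses AB
  → BLOCKED
Obstacle 3 [(16,9) (20,3) (21,3) (23,11)]:
  edge (16,9)–(20,3): clear
  edge (20,3)–(21,3): clear
  edge (21,3)–(23,11): clear
  edge (23,11)–(16,9): clear
  midpoint (1/2,25/2) outside
  → clear

BLOCKED by obstacle 1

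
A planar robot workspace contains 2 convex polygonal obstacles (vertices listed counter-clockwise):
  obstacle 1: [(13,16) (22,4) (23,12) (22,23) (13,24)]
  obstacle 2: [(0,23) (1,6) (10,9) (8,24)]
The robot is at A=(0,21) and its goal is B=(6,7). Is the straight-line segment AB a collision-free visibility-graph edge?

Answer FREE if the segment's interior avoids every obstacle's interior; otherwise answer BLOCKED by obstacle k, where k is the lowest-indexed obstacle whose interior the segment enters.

BLOCKED by obstacle 2

Obstacle 1 [(13,16) (22,4) (23,12) (22,23) (13,24)]:
  edge (13,16)–(22,4): clear
  edge (22,4)–(23,12): clear
  edge (23,12)–(22,23): clear
  edge (22,23)–(13,24): clear
  edge (13,24)–(13,16): clear
  midpoint (3,14) outside
  → clear
Obstacle 2 [(0,23) (1,6) (10,9) (8,24)]:
  edge (0,23)–(1,6): crosses AB
  edge (1,6)–(10,9): crosses AB
  edge (10,9)–(8,24): clear
  edge (8,24)–(0,23): clear
  → BLOCKED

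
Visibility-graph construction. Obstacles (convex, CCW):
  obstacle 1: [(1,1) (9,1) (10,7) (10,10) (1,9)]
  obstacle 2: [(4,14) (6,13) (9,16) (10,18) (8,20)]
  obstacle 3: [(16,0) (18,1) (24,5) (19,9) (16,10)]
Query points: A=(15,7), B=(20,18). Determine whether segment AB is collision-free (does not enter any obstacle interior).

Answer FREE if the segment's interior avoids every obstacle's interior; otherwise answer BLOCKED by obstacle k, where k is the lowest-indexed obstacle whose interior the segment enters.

Obstacle 1 [(1,1) (9,1) (10,7) (10,10) (1,9)]:
  edge (1,1)–(9,1): clear
  edge (9,1)–(10,7): clear
  edge (10,7)–(10,10): clear
  edge (10,10)–(1,9): clear
  edge (1,9)–(1,1): clear
  midpoint (35/2,25/2) outside
  → clear
Obstacle 2 [(4,14) (6,13) (9,16) (10,18) (8,20)]:
  edge (4,14)–(6,13): clear
  edge (6,13)–(9,16): clear
  edge (9,16)–(10,18): clear
  edge (10,18)–(8,20): clear
  edge (8,20)–(4,14): clear
  midpoint (35/2,25/2) outside
  → clear
Obstacle 3 [(16,0) (18,1) (24,5) (19,9) (16,10)]:
  edge (16,0)–(18,1): clear
  edge (18,1)–(24,5): clear
  edge (24,5)–(19,9): clear
  edge (19,9)–(16,10): crosses AB
  edge (16,10)–(16,0): crosses AB
  → BLOCKED

BLOCKED by obstacle 3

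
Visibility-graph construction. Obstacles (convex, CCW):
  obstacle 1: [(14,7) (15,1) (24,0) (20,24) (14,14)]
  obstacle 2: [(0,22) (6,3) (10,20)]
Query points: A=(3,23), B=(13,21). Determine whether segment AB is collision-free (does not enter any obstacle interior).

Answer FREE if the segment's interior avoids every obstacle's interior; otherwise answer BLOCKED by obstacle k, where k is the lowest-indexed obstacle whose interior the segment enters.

FREE

Obstacle 1 [(14,7) (15,1) (24,0) (20,24) (14,14)]:
  edge (14,7)–(15,1): clear
  edge (15,1)–(24,0): clear
  edge (24,0)–(20,24): clear
  edge (20,24)–(14,14): clear
  edge (14,14)–(14,7): clear
  midpoint (8,22) outside
  → clear
Obstacle 2 [(0,22) (6,3) (10,20)]:
  edge (0,22)–(6,3): clear
  edge (6,3)–(10,20): clear
  edge (10,20)–(0,22): clear
  midpoint (8,22) outside
  → clear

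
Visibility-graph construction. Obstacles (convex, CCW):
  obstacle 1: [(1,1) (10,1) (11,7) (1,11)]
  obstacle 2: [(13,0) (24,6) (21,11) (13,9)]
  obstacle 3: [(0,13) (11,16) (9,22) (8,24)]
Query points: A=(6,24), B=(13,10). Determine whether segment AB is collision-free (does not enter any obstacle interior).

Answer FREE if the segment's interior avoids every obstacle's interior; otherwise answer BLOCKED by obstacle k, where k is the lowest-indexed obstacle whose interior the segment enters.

BLOCKED by obstacle 3

Obstacle 1 [(1,1) (10,1) (11,7) (1,11)]:
  edge (1,1)–(10,1): clear
  edge (10,1)–(11,7): clear
  edge (11,7)–(1,11): clear
  edge (1,11)–(1,1): clear
  midpoint (19/2,17) outside
  → clear
Obstacle 2 [(13,0) (24,6) (21,11) (13,9)]:
  edge (13,0)–(24,6): clear
  edge (24,6)–(21,11): clear
  edge (21,11)–(13,9): clear
  edge (13,9)–(13,0): clear
  midpoint (19/2,17) outside
  → clear
Obstacle 3 [(0,13) (11,16) (9,22) (8,24)]:
  edge (0,13)–(11,16): crosses AB
  edge (11,16)–(9,22): clear
  edge (9,22)–(8,24): clear
  edge (8,24)–(0,13): crosses AB
  → BLOCKED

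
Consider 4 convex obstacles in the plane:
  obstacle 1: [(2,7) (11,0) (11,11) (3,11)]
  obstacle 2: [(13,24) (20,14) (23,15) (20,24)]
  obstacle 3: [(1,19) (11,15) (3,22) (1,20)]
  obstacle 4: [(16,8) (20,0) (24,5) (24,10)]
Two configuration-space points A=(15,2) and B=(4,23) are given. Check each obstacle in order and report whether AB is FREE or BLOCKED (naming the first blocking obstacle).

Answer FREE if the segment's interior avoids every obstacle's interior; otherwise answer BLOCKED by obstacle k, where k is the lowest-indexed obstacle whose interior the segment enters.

Obstacle 1 [(2,7) (11,0) (11,11) (3,11)]:
  edge (2,7)–(11,0): clear
  edge (11,0)–(11,11): crosses AB
  edge (11,11)–(3,11): crosses AB
  edge (3,11)–(2,7): clear
  → BLOCKED
Obstacle 2 [(13,24) (20,14) (23,15) (20,24)]:
  edge (13,24)–(20,14): clear
  edge (20,14)–(23,15): clear
  edge (23,15)–(20,24): clear
  edge (20,24)–(13,24): clear
  midpoint (19/2,25/2) outside
  → clear
Obstacle 3 [(1,19) (11,15) (3,22) (1,20)]:
  edge (1,19)–(11,15): crosses AB
  edge (11,15)–(3,22): crosses AB
  edge (3,22)–(1,20): clear
  edge (1,20)–(1,19): clear
  → BLOCKED
Obstacle 4 [(16,8) (20,0) (24,5) (24,10)]:
  edge (16,8)–(20,0): clear
  edge (20,0)–(24,5): clear
  edge (24,5)–(24,10): clear
  edge (24,10)–(16,8): clear
  midpoint (19/2,25/2) outside
  → clear

BLOCKED by obstacle 1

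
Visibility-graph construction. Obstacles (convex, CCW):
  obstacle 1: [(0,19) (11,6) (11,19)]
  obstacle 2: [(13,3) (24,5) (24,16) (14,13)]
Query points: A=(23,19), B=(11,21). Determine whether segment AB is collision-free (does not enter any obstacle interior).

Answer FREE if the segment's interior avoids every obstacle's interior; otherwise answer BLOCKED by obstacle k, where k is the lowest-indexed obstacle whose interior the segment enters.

FREE

Obstacle 1 [(0,19) (11,6) (11,19)]:
  edge (0,19)–(11,6): clear
  edge (11,6)–(11,19): clear
  edge (11,19)–(0,19): clear
  midpoint (17,20) outside
  → clear
Obstacle 2 [(13,3) (24,5) (24,16) (14,13)]:
  edge (13,3)–(24,5): clear
  edge (24,5)–(24,16): clear
  edge (24,16)–(14,13): clear
  edge (14,13)–(13,3): clear
  midpoint (17,20) outside
  → clear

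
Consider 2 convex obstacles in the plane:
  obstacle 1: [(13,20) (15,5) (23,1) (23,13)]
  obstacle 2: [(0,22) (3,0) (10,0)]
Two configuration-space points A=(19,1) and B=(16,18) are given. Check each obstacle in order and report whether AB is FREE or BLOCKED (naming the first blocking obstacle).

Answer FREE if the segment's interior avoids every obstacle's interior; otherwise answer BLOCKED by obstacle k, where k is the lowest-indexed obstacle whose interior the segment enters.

Obstacle 1 [(13,20) (15,5) (23,1) (23,13)]:
  edge (13,20)–(15,5): clear
  edge (15,5)–(23,1): crosses AB
  edge (23,1)–(23,13): clear
  edge (23,13)–(13,20): crosses AB
  → BLOCKED
Obstacle 2 [(0,22) (3,0) (10,0)]:
  edge (0,22)–(3,0): clear
  edge (3,0)–(10,0): clear
  edge (10,0)–(0,22): clear
  midpoint (35/2,19/2) outside
  → clear

BLOCKED by obstacle 1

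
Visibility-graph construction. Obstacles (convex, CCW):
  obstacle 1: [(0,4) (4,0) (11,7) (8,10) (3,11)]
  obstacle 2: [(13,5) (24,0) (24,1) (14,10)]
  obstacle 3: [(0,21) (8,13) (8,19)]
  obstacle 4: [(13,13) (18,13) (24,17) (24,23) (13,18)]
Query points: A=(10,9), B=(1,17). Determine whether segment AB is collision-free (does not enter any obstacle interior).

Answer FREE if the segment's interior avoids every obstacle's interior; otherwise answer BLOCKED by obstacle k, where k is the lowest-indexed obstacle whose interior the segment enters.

FREE

Obstacle 1 [(0,4) (4,0) (11,7) (8,10) (3,11)]:
  edge (0,4)–(4,0): clear
  edge (4,0)–(11,7): clear
  edge (11,7)–(8,10): clear
  edge (8,10)–(3,11): clear
  edge (3,11)–(0,4): clear
  midpoint (11/2,13) outside
  → clear
Obstacle 2 [(13,5) (24,0) (24,1) (14,10)]:
  edge (13,5)–(24,0): clear
  edge (24,0)–(24,1): clear
  edge (24,1)–(14,10): clear
  edge (14,10)–(13,5): clear
  midpoint (11/2,13) outside
  → clear
Obstacle 3 [(0,21) (8,13) (8,19)]:
  edge (0,21)–(8,13): clear
  edge (8,13)–(8,19): clear
  edge (8,19)–(0,21): clear
  midpoint (11/2,13) outside
  → clear
Obstacle 4 [(13,13) (18,13) (24,17) (24,23) (13,18)]:
  edge (13,13)–(18,13): clear
  edge (18,13)–(24,17): clear
  edge (24,17)–(24,23): clear
  edge (24,23)–(13,18): clear
  edge (13,18)–(13,13): clear
  midpoint (11/2,13) outside
  → clear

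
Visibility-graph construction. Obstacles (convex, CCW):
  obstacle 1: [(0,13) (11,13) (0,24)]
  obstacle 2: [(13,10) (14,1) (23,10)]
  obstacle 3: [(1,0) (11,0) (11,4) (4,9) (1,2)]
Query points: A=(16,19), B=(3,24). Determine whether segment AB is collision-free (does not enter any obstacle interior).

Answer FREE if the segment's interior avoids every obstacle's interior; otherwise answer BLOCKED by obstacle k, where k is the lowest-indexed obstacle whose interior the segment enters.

Obstacle 1 [(0,13) (11,13) (0,24)]:
  edge (0,13)–(11,13): clear
  edge (11,13)–(0,24): clear
  edge (0,24)–(0,13): clear
  midpoint (19/2,43/2) outside
  → clear
Obstacle 2 [(13,10) (14,1) (23,10)]:
  edge (13,10)–(14,1): clear
  edge (14,1)–(23,10): clear
  edge (23,10)–(13,10): clear
  midpoint (19/2,43/2) outside
  → clear
Obstacle 3 [(1,0) (11,0) (11,4) (4,9) (1,2)]:
  edge (1,0)–(11,0): clear
  edge (11,0)–(11,4): clear
  edge (11,4)–(4,9): clear
  edge (4,9)–(1,2): clear
  edge (1,2)–(1,0): clear
  midpoint (19/2,43/2) outside
  → clear

FREE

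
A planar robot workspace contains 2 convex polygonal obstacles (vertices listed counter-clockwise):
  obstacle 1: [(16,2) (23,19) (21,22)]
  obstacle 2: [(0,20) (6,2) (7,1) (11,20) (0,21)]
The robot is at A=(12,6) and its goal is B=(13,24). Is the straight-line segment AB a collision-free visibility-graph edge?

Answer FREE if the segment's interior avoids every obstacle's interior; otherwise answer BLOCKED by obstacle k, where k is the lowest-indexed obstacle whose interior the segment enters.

Obstacle 1 [(16,2) (23,19) (21,22)]:
  edge (16,2)–(23,19): clear
  edge (23,19)–(21,22): clear
  edge (21,22)–(16,2): clear
  midpoint (25/2,15) outside
  → clear
Obstacle 2 [(0,20) (6,2) (7,1) (11,20) (0,21)]:
  edge (0,20)–(6,2): clear
  edge (6,2)–(7,1): clear
  edge (7,1)–(11,20): clear
  edge (11,20)–(0,21): clear
  edge (0,21)–(0,20): clear
  midpoint (25/2,15) outside
  → clear

FREE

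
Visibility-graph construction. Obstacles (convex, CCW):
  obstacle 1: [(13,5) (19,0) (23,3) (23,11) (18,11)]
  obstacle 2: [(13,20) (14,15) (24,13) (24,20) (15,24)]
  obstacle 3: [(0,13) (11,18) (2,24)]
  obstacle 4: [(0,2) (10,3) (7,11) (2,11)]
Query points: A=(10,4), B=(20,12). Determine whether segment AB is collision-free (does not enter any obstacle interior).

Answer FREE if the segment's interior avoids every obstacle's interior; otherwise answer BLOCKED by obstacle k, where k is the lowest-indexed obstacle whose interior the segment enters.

BLOCKED by obstacle 1

Obstacle 1 [(13,5) (19,0) (23,3) (23,11) (18,11)]:
  edge (13,5)–(19,0): clear
  edge (19,0)–(23,3): clear
  edge (23,3)–(23,11): clear
  edge (23,11)–(18,11): crosses AB
  edge (18,11)–(13,5): crosses AB
  → BLOCKED
Obstacle 2 [(13,20) (14,15) (24,13) (24,20) (15,24)]:
  edge (13,20)–(14,15): clear
  edge (14,15)–(24,13): clear
  edge (24,13)–(24,20): clear
  edge (24,20)–(15,24): clear
  edge (15,24)–(13,20): clear
  midpoint (15,8) outside
  → clear
Obstacle 3 [(0,13) (11,18) (2,24)]:
  edge (0,13)–(11,18): clear
  edge (11,18)–(2,24): clear
  edge (2,24)–(0,13): clear
  midpoint (15,8) outside
  → clear
Obstacle 4 [(0,2) (10,3) (7,11) (2,11)]:
  edge (0,2)–(10,3): clear
  edge (10,3)–(7,11): clear
  edge (7,11)–(2,11): clear
  edge (2,11)–(0,2): clear
  midpoint (15,8) outside
  → clear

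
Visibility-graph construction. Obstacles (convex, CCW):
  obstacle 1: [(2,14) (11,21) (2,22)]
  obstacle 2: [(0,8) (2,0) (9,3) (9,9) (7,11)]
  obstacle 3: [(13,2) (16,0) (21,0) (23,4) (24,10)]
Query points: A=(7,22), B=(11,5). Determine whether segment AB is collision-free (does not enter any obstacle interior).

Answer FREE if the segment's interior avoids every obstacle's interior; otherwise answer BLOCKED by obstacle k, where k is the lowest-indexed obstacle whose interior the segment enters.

BLOCKED by obstacle 1

Obstacle 1 [(2,14) (11,21) (2,22)]:
  edge (2,14)–(11,21): crosses AB
  edge (11,21)–(2,22): crosses AB
  edge (2,22)–(2,14): clear
  → BLOCKED
Obstacle 2 [(0,8) (2,0) (9,3) (9,9) (7,11)]:
  edge (0,8)–(2,0): clear
  edge (2,0)–(9,3): clear
  edge (9,3)–(9,9): clear
  edge (9,9)–(7,11): clear
  edge (7,11)–(0,8): clear
  midpoint (9,27/2) outside
  → clear
Obstacle 3 [(13,2) (16,0) (21,0) (23,4) (24,10)]:
  edge (13,2)–(16,0): clear
  edge (16,0)–(21,0): clear
  edge (21,0)–(23,4): clear
  edge (23,4)–(24,10): clear
  edge (24,10)–(13,2): clear
  midpoint (9,27/2) outside
  → clear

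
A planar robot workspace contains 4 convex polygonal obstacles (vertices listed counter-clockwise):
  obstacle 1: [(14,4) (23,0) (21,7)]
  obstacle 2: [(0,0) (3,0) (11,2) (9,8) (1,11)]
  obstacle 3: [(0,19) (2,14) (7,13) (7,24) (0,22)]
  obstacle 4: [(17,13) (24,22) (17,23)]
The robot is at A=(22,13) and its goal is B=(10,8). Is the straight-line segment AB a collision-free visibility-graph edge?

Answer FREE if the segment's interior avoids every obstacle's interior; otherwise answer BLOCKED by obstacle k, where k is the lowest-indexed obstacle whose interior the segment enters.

Obstacle 1 [(14,4) (23,0) (21,7)]:
  edge (14,4)–(23,0): clear
  edge (23,0)–(21,7): clear
  edge (21,7)–(14,4): clear
  midpoint (16,21/2) outside
  → clear
Obstacle 2 [(0,0) (3,0) (11,2) (9,8) (1,11)]:
  edge (0,0)–(3,0): clear
  edge (3,0)–(11,2): clear
  edge (11,2)–(9,8): clear
  edge (9,8)–(1,11): clear
  edge (1,11)–(0,0): clear
  midpoint (16,21/2) outside
  → clear
Obstacle 3 [(0,19) (2,14) (7,13) (7,24) (0,22)]:
  edge (0,19)–(2,14): clear
  edge (2,14)–(7,13): clear
  edge (7,13)–(7,24): clear
  edge (7,24)–(0,22): clear
  edge (0,22)–(0,19): clear
  midpoint (16,21/2) outside
  → clear
Obstacle 4 [(17,13) (24,22) (17,23)]:
  edge (17,13)–(24,22): clear
  edge (24,22)–(17,23): clear
  edge (17,23)–(17,13): clear
  midpoint (16,21/2) outside
  → clear

FREE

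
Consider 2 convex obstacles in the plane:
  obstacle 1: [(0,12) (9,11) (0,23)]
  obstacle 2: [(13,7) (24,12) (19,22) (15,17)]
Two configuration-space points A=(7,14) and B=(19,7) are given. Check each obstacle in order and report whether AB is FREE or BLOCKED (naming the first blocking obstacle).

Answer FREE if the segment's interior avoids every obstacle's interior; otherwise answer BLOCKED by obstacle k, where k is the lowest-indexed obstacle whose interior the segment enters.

Obstacle 1 [(0,12) (9,11) (0,23)]:
  edge (0,12)–(9,11): clear
  edge (9,11)–(0,23): clear
  edge (0,23)–(0,12): clear
  midpoint (13,21/2) outside
  → clear
Obstacle 2 [(13,7) (24,12) (19,22) (15,17)]:
  edge (13,7)–(24,12): crosses AB
  edge (24,12)–(19,22): clear
  edge (19,22)–(15,17): clear
  edge (15,17)–(13,7): crosses AB
  → BLOCKED

BLOCKED by obstacle 2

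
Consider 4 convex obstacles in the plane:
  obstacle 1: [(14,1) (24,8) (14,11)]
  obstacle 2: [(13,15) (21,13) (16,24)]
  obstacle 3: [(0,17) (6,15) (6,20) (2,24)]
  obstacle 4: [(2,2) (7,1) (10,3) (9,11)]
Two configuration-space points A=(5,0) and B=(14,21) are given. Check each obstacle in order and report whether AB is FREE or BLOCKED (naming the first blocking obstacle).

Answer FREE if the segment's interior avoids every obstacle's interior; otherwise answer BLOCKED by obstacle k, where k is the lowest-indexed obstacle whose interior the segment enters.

BLOCKED by obstacle 4

Obstacle 1 [(14,1) (24,8) (14,11)]:
  edge (14,1)–(24,8): clear
  edge (24,8)–(14,11): clear
  edge (14,11)–(14,1): clear
  midpoint (19/2,21/2) outside
  → clear
Obstacle 2 [(13,15) (21,13) (16,24)]:
  edge (13,15)–(21,13): clear
  edge (21,13)–(16,24): clear
  edge (16,24)–(13,15): clear
  midpoint (19/2,21/2) outside
  → clear
Obstacle 3 [(0,17) (6,15) (6,20) (2,24)]:
  edge (0,17)–(6,15): clear
  edge (6,15)–(6,20): clear
  edge (6,20)–(2,24): clear
  edge (2,24)–(0,17): clear
  midpoint (19/2,21/2) outside
  → clear
Obstacle 4 [(2,2) (7,1) (10,3) (9,11)]:
  edge (2,2)–(7,1): crosses AB
  edge (7,1)–(10,3): clear
  edge (10,3)–(9,11): crosses AB
  edge (9,11)–(2,2): clear
  → BLOCKED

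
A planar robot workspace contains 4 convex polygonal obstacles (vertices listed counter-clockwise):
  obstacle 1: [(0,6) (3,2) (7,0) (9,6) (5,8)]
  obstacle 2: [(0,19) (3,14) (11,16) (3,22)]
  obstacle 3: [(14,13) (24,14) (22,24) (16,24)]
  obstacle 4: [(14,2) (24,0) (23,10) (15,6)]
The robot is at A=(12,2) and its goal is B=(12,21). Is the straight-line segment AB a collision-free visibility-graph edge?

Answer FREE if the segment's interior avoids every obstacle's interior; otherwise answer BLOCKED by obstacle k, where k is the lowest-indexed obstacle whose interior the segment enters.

Obstacle 1 [(0,6) (3,2) (7,0) (9,6) (5,8)]:
  edge (0,6)–(3,2): clear
  edge (3,2)–(7,0): clear
  edge (7,0)–(9,6): clear
  edge (9,6)–(5,8): clear
  edge (5,8)–(0,6): clear
  midpoint (12,23/2) outside
  → clear
Obstacle 2 [(0,19) (3,14) (11,16) (3,22)]:
  edge (0,19)–(3,14): clear
  edge (3,14)–(11,16): clear
  edge (11,16)–(3,22): clear
  edge (3,22)–(0,19): clear
  midpoint (12,23/2) outside
  → clear
Obstacle 3 [(14,13) (24,14) (22,24) (16,24)]:
  edge (14,13)–(24,14): clear
  edge (24,14)–(22,24): clear
  edge (22,24)–(16,24): clear
  edge (16,24)–(14,13): clear
  midpoint (12,23/2) outside
  → clear
Obstacle 4 [(14,2) (24,0) (23,10) (15,6)]:
  edge (14,2)–(24,0): clear
  edge (24,0)–(23,10): clear
  edge (23,10)–(15,6): clear
  edge (15,6)–(14,2): clear
  midpoint (12,23/2) outside
  → clear

FREE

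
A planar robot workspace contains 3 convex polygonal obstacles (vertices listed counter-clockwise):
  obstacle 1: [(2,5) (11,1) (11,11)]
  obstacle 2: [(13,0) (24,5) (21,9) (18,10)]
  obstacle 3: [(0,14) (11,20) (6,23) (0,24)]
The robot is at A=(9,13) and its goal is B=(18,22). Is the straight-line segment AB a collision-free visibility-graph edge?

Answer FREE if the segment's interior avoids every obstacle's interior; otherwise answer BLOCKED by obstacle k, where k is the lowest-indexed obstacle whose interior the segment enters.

FREE

Obstacle 1 [(2,5) (11,1) (11,11)]:
  edge (2,5)–(11,1): clear
  edge (11,1)–(11,11): clear
  edge (11,11)–(2,5): clear
  midpoint (27/2,35/2) outside
  → clear
Obstacle 2 [(13,0) (24,5) (21,9) (18,10)]:
  edge (13,0)–(24,5): clear
  edge (24,5)–(21,9): clear
  edge (21,9)–(18,10): clear
  edge (18,10)–(13,0): clear
  midpoint (27/2,35/2) outside
  → clear
Obstacle 3 [(0,14) (11,20) (6,23) (0,24)]:
  edge (0,14)–(11,20): clear
  edge (11,20)–(6,23): clear
  edge (6,23)–(0,24): clear
  edge (0,24)–(0,14): clear
  midpoint (27/2,35/2) outside
  → clear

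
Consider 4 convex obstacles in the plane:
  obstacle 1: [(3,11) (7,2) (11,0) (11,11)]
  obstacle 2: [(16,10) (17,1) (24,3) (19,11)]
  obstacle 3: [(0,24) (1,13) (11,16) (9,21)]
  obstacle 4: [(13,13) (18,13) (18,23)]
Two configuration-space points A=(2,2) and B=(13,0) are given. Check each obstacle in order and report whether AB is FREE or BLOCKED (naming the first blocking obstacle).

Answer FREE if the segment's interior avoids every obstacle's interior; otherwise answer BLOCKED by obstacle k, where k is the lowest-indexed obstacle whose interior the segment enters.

Obstacle 1 [(3,11) (7,2) (11,0) (11,11)]:
  edge (3,11)–(7,2): clear
  edge (7,2)–(11,0): crosses AB
  edge (11,0)–(11,11): crosses AB
  edge (11,11)–(3,11): clear
  → BLOCKED
Obstacle 2 [(16,10) (17,1) (24,3) (19,11)]:
  edge (16,10)–(17,1): clear
  edge (17,1)–(24,3): clear
  edge (24,3)–(19,11): clear
  edge (19,11)–(16,10): clear
  midpoint (15/2,1) outside
  → clear
Obstacle 3 [(0,24) (1,13) (11,16) (9,21)]:
  edge (0,24)–(1,13): clear
  edge (1,13)–(11,16): clear
  edge (11,16)–(9,21): clear
  edge (9,21)–(0,24): clear
  midpoint (15/2,1) outside
  → clear
Obstacle 4 [(13,13) (18,13) (18,23)]:
  edge (13,13)–(18,13): clear
  edge (18,13)–(18,23): clear
  edge (18,23)–(13,13): clear
  midpoint (15/2,1) outside
  → clear

BLOCKED by obstacle 1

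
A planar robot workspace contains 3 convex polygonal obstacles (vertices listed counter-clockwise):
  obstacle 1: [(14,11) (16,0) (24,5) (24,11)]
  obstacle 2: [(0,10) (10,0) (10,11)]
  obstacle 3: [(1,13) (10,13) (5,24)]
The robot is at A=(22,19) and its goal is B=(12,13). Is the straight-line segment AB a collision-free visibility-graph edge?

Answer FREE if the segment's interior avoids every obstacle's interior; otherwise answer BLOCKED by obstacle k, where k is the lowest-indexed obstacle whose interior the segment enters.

Obstacle 1 [(14,11) (16,0) (24,5) (24,11)]:
  edge (14,11)–(16,0): clear
  edge (16,0)–(24,5): clear
  edge (24,5)–(24,11): clear
  edge (24,11)–(14,11): clear
  midpoint (17,16) outside
  → clear
Obstacle 2 [(0,10) (10,0) (10,11)]:
  edge (0,10)–(10,0): clear
  edge (10,0)–(10,11): clear
  edge (10,11)–(0,10): clear
  midpoint (17,16) outside
  → clear
Obstacle 3 [(1,13) (10,13) (5,24)]:
  edge (1,13)–(10,13): clear
  edge (10,13)–(5,24): clear
  edge (5,24)–(1,13): clear
  midpoint (17,16) outside
  → clear

FREE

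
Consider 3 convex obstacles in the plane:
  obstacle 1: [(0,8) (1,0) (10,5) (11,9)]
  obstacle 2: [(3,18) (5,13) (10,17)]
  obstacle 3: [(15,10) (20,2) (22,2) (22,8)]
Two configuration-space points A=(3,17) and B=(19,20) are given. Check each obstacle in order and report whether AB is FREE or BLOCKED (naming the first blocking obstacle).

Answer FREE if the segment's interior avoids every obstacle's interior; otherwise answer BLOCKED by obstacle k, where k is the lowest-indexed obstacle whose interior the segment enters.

BLOCKED by obstacle 2

Obstacle 1 [(0,8) (1,0) (10,5) (11,9)]:
  edge (0,8)–(1,0): clear
  edge (1,0)–(10,5): clear
  edge (10,5)–(11,9): clear
  edge (11,9)–(0,8): clear
  midpoint (11,37/2) outside
  → clear
Obstacle 2 [(3,18) (5,13) (10,17)]:
  edge (3,18)–(5,13): crosses AB
  edge (5,13)–(10,17): clear
  edge (10,17)–(3,18): crosses AB
  → BLOCKED
Obstacle 3 [(15,10) (20,2) (22,2) (22,8)]:
  edge (15,10)–(20,2): clear
  edge (20,2)–(22,2): clear
  edge (22,2)–(22,8): clear
  edge (22,8)–(15,10): clear
  midpoint (11,37/2) outside
  → clear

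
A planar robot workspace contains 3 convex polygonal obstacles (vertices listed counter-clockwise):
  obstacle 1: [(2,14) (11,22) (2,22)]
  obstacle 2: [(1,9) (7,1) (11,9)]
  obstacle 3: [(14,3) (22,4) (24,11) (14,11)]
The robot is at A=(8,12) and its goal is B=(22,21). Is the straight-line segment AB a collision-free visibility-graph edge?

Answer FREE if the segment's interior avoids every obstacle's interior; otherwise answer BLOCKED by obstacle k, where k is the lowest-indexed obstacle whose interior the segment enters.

Obstacle 1 [(2,14) (11,22) (2,22)]:
  edge (2,14)–(11,22): clear
  edge (11,22)–(2,22): clear
  edge (2,22)–(2,14): clear
  midpoint (15,33/2) outside
  → clear
Obstacle 2 [(1,9) (7,1) (11,9)]:
  edge (1,9)–(7,1): clear
  edge (7,1)–(11,9): clear
  edge (11,9)–(1,9): clear
  midpoint (15,33/2) outside
  → clear
Obstacle 3 [(14,3) (22,4) (24,11) (14,11)]:
  edge (14,3)–(22,4): clear
  edge (22,4)–(24,11): clear
  edge (24,11)–(14,11): clear
  edge (14,11)–(14,3): clear
  midpoint (15,33/2) outside
  → clear

FREE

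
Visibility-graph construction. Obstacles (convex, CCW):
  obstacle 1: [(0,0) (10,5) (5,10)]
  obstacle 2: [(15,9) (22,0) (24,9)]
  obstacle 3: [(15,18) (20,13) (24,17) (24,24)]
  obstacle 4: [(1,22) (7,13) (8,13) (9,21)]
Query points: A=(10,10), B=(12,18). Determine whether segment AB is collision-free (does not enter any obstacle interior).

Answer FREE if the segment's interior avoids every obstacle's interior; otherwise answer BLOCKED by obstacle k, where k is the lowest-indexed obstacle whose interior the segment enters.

Obstacle 1 [(0,0) (10,5) (5,10)]:
  edge (0,0)–(10,5): clear
  edge (10,5)–(5,10): clear
  edge (5,10)–(0,0): clear
  midpoint (11,14) outside
  → clear
Obstacle 2 [(15,9) (22,0) (24,9)]:
  edge (15,9)–(22,0): clear
  edge (22,0)–(24,9): clear
  edge (24,9)–(15,9): clear
  midpoint (11,14) outside
  → clear
Obstacle 3 [(15,18) (20,13) (24,17) (24,24)]:
  edge (15,18)–(20,13): clear
  edge (20,13)–(24,17): clear
  edge (24,17)–(24,24): clear
  edge (24,24)–(15,18): clear
  midpoint (11,14) outside
  → clear
Obstacle 4 [(1,22) (7,13) (8,13) (9,21)]:
  edge (1,22)–(7,13): clear
  edge (7,13)–(8,13): clear
  edge (8,13)–(9,21): clear
  edge (9,21)–(1,22): clear
  midpoint (11,14) outside
  → clear

FREE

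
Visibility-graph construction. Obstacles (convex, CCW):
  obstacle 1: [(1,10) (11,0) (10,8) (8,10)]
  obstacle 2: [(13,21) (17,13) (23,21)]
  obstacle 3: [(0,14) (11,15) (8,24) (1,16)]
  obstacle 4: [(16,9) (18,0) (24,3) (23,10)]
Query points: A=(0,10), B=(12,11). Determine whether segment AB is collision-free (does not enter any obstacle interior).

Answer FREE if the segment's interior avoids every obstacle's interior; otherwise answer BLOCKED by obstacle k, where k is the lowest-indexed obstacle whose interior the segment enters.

FREE

Obstacle 1 [(1,10) (11,0) (10,8) (8,10)]:
  edge (1,10)–(11,0): clear
  edge (11,0)–(10,8): clear
  edge (10,8)–(8,10): clear
  edge (8,10)–(1,10): clear
  midpoint (6,21/2) outside
  → clear
Obstacle 2 [(13,21) (17,13) (23,21)]:
  edge (13,21)–(17,13): clear
  edge (17,13)–(23,21): clear
  edge (23,21)–(13,21): clear
  midpoint (6,21/2) outside
  → clear
Obstacle 3 [(0,14) (11,15) (8,24) (1,16)]:
  edge (0,14)–(11,15): clear
  edge (11,15)–(8,24): clear
  edge (8,24)–(1,16): clear
  edge (1,16)–(0,14): clear
  midpoint (6,21/2) outside
  → clear
Obstacle 4 [(16,9) (18,0) (24,3) (23,10)]:
  edge (16,9)–(18,0): clear
  edge (18,0)–(24,3): clear
  edge (24,3)–(23,10): clear
  edge (23,10)–(16,9): clear
  midpoint (6,21/2) outside
  → clear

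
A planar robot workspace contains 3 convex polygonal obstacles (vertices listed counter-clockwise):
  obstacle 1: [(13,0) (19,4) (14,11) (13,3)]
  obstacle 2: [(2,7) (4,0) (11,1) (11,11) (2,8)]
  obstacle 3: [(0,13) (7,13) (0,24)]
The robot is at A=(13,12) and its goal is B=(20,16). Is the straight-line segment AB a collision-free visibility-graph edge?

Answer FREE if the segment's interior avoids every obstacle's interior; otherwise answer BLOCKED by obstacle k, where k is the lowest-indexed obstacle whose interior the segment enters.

Obstacle 1 [(13,0) (19,4) (14,11) (13,3)]:
  edge (13,0)–(19,4): clear
  edge (19,4)–(14,11): clear
  edge (14,11)–(13,3): clear
  edge (13,3)–(13,0): clear
  midpoint (33/2,14) outside
  → clear
Obstacle 2 [(2,7) (4,0) (11,1) (11,11) (2,8)]:
  edge (2,7)–(4,0): clear
  edge (4,0)–(11,1): clear
  edge (11,1)–(11,11): clear
  edge (11,11)–(2,8): clear
  edge (2,8)–(2,7): clear
  midpoint (33/2,14) outside
  → clear
Obstacle 3 [(0,13) (7,13) (0,24)]:
  edge (0,13)–(7,13): clear
  edge (7,13)–(0,24): clear
  edge (0,24)–(0,13): clear
  midpoint (33/2,14) outside
  → clear

FREE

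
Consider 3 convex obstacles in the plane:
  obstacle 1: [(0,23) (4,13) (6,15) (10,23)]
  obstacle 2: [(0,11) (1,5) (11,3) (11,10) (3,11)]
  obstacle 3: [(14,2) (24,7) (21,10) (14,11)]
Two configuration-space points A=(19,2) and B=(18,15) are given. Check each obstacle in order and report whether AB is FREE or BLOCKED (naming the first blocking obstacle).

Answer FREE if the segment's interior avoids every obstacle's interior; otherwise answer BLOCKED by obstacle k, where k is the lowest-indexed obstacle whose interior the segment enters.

Obstacle 1 [(0,23) (4,13) (6,15) (10,23)]:
  edge (0,23)–(4,13): clear
  edge (4,13)–(6,15): clear
  edge (6,15)–(10,23): clear
  edge (10,23)–(0,23): clear
  midpoint (37/2,17/2) outside
  → clear
Obstacle 2 [(0,11) (1,5) (11,3) (11,10) (3,11)]:
  edge (0,11)–(1,5): clear
  edge (1,5)–(11,3): clear
  edge (11,3)–(11,10): clear
  edge (11,10)–(3,11): clear
  edge (3,11)–(0,11): clear
  midpoint (37/2,17/2) outside
  → clear
Obstacle 3 [(14,2) (24,7) (21,10) (14,11)]:
  edge (14,2)–(24,7): crosses AB
  edge (24,7)–(21,10): clear
  edge (21,10)–(14,11): crosses AB
  edge (14,11)–(14,2): clear
  → BLOCKED

BLOCKED by obstacle 3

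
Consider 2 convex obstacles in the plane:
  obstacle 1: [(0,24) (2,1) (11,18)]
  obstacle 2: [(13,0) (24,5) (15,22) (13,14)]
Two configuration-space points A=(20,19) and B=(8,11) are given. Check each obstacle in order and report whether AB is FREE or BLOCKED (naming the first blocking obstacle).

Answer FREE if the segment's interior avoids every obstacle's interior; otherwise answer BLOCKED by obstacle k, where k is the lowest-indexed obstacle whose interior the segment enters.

Obstacle 1 [(0,24) (2,1) (11,18)]:
  edge (0,24)–(2,1): clear
  edge (2,1)–(11,18): clear
  edge (11,18)–(0,24): clear
  midpoint (14,15) outside
  → clear
Obstacle 2 [(13,0) (24,5) (15,22) (13,14)]:
  edge (13,0)–(24,5): clear
  edge (24,5)–(15,22): crosses AB
  edge (15,22)–(13,14): crosses AB
  edge (13,14)–(13,0): clear
  → BLOCKED

BLOCKED by obstacle 2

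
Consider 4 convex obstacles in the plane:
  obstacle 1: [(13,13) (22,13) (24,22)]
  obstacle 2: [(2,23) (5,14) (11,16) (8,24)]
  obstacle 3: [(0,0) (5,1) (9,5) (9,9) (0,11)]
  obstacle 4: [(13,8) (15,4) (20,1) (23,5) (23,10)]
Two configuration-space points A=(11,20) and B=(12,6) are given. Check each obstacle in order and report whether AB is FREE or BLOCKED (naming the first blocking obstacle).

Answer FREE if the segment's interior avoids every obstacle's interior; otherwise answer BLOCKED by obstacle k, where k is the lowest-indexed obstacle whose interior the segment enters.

FREE

Obstacle 1 [(13,13) (22,13) (24,22)]:
  edge (13,13)–(22,13): clear
  edge (22,13)–(24,22): clear
  edge (24,22)–(13,13): clear
  midpoint (23/2,13) outside
  → clear
Obstacle 2 [(2,23) (5,14) (11,16) (8,24)]:
  edge (2,23)–(5,14): clear
  edge (5,14)–(11,16): clear
  edge (11,16)–(8,24): clear
  edge (8,24)–(2,23): clear
  midpoint (23/2,13) outside
  → clear
Obstacle 3 [(0,0) (5,1) (9,5) (9,9) (0,11)]:
  edge (0,0)–(5,1): clear
  edge (5,1)–(9,5): clear
  edge (9,5)–(9,9): clear
  edge (9,9)–(0,11): clear
  edge (0,11)–(0,0): clear
  midpoint (23/2,13) outside
  → clear
Obstacle 4 [(13,8) (15,4) (20,1) (23,5) (23,10)]:
  edge (13,8)–(15,4): clear
  edge (15,4)–(20,1): clear
  edge (20,1)–(23,5): clear
  edge (23,5)–(23,10): clear
  edge (23,10)–(13,8): clear
  midpoint (23/2,13) outside
  → clear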